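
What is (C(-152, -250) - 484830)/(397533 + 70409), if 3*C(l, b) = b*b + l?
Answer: -696071/701913 ≈ -0.99168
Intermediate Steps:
C(l, b) = l/3 + b²/3 (C(l, b) = (b*b + l)/3 = (b² + l)/3 = (l + b²)/3 = l/3 + b²/3)
(C(-152, -250) - 484830)/(397533 + 70409) = (((⅓)*(-152) + (⅓)*(-250)²) - 484830)/(397533 + 70409) = ((-152/3 + (⅓)*62500) - 484830)/467942 = ((-152/3 + 62500/3) - 484830)*(1/467942) = (62348/3 - 484830)*(1/467942) = -1392142/3*1/467942 = -696071/701913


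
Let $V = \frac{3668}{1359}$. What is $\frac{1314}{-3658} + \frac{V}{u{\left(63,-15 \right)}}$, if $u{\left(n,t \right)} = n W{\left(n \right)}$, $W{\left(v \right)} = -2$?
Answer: $- \frac{8514965}{22370499} \approx -0.38063$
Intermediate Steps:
$V = \frac{3668}{1359}$ ($V = 3668 \cdot \frac{1}{1359} = \frac{3668}{1359} \approx 2.699$)
$u{\left(n,t \right)} = - 2 n$ ($u{\left(n,t \right)} = n \left(-2\right) = - 2 n$)
$\frac{1314}{-3658} + \frac{V}{u{\left(63,-15 \right)}} = \frac{1314}{-3658} + \frac{3668}{1359 \left(\left(-2\right) 63\right)} = 1314 \left(- \frac{1}{3658}\right) + \frac{3668}{1359 \left(-126\right)} = - \frac{657}{1829} + \frac{3668}{1359} \left(- \frac{1}{126}\right) = - \frac{657}{1829} - \frac{262}{12231} = - \frac{8514965}{22370499}$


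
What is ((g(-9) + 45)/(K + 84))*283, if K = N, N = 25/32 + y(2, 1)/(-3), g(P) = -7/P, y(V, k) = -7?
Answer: 3731072/25089 ≈ 148.71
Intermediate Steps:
N = 299/96 (N = 25/32 - 7/(-3) = 25*(1/32) - 7*(-⅓) = 25/32 + 7/3 = 299/96 ≈ 3.1146)
K = 299/96 ≈ 3.1146
((g(-9) + 45)/(K + 84))*283 = ((-7/(-9) + 45)/(299/96 + 84))*283 = ((-7*(-⅑) + 45)/(8363/96))*283 = ((7/9 + 45)*(96/8363))*283 = ((412/9)*(96/8363))*283 = (13184/25089)*283 = 3731072/25089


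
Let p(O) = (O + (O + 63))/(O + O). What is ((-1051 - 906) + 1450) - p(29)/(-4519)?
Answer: -132885593/262102 ≈ -507.00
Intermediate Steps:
p(O) = (63 + 2*O)/(2*O) (p(O) = (O + (63 + O))/((2*O)) = (63 + 2*O)*(1/(2*O)) = (63 + 2*O)/(2*O))
((-1051 - 906) + 1450) - p(29)/(-4519) = ((-1051 - 906) + 1450) - (63/2 + 29)/29/(-4519) = (-1957 + 1450) - (1/29)*(121/2)*(-1)/4519 = -507 - 121*(-1)/(58*4519) = -507 - 1*(-121/262102) = -507 + 121/262102 = -132885593/262102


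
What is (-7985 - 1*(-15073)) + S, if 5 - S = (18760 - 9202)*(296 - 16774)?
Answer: 157503817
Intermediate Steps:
S = 157496729 (S = 5 - (18760 - 9202)*(296 - 16774) = 5 - 9558*(-16478) = 5 - 1*(-157496724) = 5 + 157496724 = 157496729)
(-7985 - 1*(-15073)) + S = (-7985 - 1*(-15073)) + 157496729 = (-7985 + 15073) + 157496729 = 7088 + 157496729 = 157503817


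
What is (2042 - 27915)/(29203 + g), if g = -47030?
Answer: 25873/17827 ≈ 1.4513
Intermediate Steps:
(2042 - 27915)/(29203 + g) = (2042 - 27915)/(29203 - 47030) = -25873/(-17827) = -25873*(-1/17827) = 25873/17827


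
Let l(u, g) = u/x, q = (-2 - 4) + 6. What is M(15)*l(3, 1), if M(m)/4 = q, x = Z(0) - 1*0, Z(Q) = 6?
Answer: 0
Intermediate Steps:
x = 6 (x = 6 - 1*0 = 6 + 0 = 6)
q = 0 (q = -6 + 6 = 0)
l(u, g) = u/6
M(m) = 0 (M(m) = 4*0 = 0)
M(15)*l(3, 1) = 0*((⅙)*3) = 0*(½) = 0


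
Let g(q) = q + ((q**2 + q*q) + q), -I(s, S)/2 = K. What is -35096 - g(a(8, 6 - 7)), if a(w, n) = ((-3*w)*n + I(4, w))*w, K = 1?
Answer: -97400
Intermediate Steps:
I(s, S) = -2 (I(s, S) = -2*1 = -2)
a(w, n) = w*(-2 - 3*n*w) (a(w, n) = ((-3*w)*n - 2)*w = (-3*n*w - 2)*w = (-2 - 3*n*w)*w = w*(-2 - 3*n*w))
g(q) = 2*q + 2*q**2 (g(q) = q + ((q**2 + q**2) + q) = q + (2*q**2 + q) = q + (q + 2*q**2) = 2*q + 2*q**2)
-35096 - g(a(8, 6 - 7)) = -35096 - 2*(-1*8*(2 + 3*(6 - 7)*8))*(1 - 1*8*(2 + 3*(6 - 7)*8)) = -35096 - 2*(-1*8*(2 + 3*(-1)*8))*(1 - 1*8*(2 + 3*(-1)*8)) = -35096 - 2*(-1*8*(2 - 24))*(1 - 1*8*(2 - 24)) = -35096 - 2*(-1*8*(-22))*(1 - 1*8*(-22)) = -35096 - 2*176*(1 + 176) = -35096 - 2*176*177 = -35096 - 1*62304 = -35096 - 62304 = -97400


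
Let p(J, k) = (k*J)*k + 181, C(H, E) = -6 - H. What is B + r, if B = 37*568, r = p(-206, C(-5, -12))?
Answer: 20991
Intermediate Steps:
p(J, k) = 181 + J*k² (p(J, k) = (J*k)*k + 181 = J*k² + 181 = 181 + J*k²)
r = -25 (r = 181 - 206*(-6 - 1*(-5))² = 181 - 206*(-6 + 5)² = 181 - 206*(-1)² = 181 - 206*1 = 181 - 206 = -25)
B = 21016
B + r = 21016 - 25 = 20991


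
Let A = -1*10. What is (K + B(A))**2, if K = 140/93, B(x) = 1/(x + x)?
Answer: 7327849/3459600 ≈ 2.1181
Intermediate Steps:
A = -10
B(x) = 1/(2*x)
K = 140/93 (K = 140*(1/93) = 140/93 ≈ 1.5054)
(K + B(A))**2 = (140/93 + (1/2)/(-10))**2 = (140/93 + (1/2)*(-1/10))**2 = (140/93 - 1/20)**2 = (2707/1860)**2 = 7327849/3459600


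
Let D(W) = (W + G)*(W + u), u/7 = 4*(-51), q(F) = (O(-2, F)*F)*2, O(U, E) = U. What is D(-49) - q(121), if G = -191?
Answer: 354964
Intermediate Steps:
q(F) = -4*F (q(F) = -2*F*2 = -4*F)
u = -1428 (u = 7*(4*(-51)) = 7*(-204) = -1428)
D(W) = (-1428 + W)*(-191 + W) (D(W) = (W - 191)*(W - 1428) = (-191 + W)*(-1428 + W) = (-1428 + W)*(-191 + W))
D(-49) - q(121) = (272748 + (-49)**2 - 1619*(-49)) - (-4)*121 = (272748 + 2401 + 79331) - 1*(-484) = 354480 + 484 = 354964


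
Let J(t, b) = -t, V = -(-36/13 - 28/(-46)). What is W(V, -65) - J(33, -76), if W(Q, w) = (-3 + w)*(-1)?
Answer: 101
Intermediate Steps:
V = 646/299 (V = -(-36*1/13 - 28*(-1/46)) = -(-36/13 + 14/23) = -1*(-646/299) = 646/299 ≈ 2.1605)
W(Q, w) = 3 - w
W(V, -65) - J(33, -76) = (3 - 1*(-65)) - (-1)*33 = (3 + 65) - 1*(-33) = 68 + 33 = 101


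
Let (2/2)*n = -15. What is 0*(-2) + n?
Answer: -15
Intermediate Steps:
n = -15
0*(-2) + n = 0*(-2) - 15 = 0 - 15 = -15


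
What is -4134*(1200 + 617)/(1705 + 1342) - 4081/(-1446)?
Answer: -10849162381/4405962 ≈ -2462.4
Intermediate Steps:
-4134*(1200 + 617)/(1705 + 1342) - 4081/(-1446) = -4134/(3047/1817) - 4081*(-1/1446) = -4134/(3047*(1/1817)) + 4081/1446 = -4134/3047/1817 + 4081/1446 = -4134*1817/3047 + 4081/1446 = -7511478/3047 + 4081/1446 = -10849162381/4405962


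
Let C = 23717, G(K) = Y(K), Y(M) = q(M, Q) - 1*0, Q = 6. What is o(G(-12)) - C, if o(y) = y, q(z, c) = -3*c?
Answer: -23735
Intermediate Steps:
Y(M) = -18 (Y(M) = -3*6 - 1*0 = -18 + 0 = -18)
G(K) = -18
o(G(-12)) - C = -18 - 1*23717 = -18 - 23717 = -23735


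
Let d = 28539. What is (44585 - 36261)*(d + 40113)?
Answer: 571459248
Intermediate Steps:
(44585 - 36261)*(d + 40113) = (44585 - 36261)*(28539 + 40113) = 8324*68652 = 571459248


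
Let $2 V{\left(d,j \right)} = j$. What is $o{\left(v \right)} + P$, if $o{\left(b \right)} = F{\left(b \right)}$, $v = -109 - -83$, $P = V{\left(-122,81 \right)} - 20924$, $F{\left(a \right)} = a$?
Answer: $- \frac{41819}{2} \approx -20910.0$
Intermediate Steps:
$V{\left(d,j \right)} = \frac{j}{2}$
$P = - \frac{41767}{2}$ ($P = \frac{1}{2} \cdot 81 - 20924 = \frac{81}{2} - 20924 = - \frac{41767}{2} \approx -20884.0$)
$v = -26$ ($v = -109 + 83 = -26$)
$o{\left(b \right)} = b$
$o{\left(v \right)} + P = -26 - \frac{41767}{2} = - \frac{41819}{2}$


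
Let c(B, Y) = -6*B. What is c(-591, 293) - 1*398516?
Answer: -394970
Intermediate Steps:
c(-591, 293) - 1*398516 = -6*(-591) - 1*398516 = 3546 - 398516 = -394970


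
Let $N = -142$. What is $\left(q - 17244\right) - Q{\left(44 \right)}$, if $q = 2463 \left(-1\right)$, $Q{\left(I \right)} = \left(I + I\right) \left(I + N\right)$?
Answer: $-11083$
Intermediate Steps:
$Q{\left(I \right)} = 2 I \left(-142 + I\right)$ ($Q{\left(I \right)} = \left(I + I\right) \left(I - 142\right) = 2 I \left(-142 + I\right)$)
$q = -2463$
$\left(q - 17244\right) - Q{\left(44 \right)} = \left(-2463 - 17244\right) - 2 \cdot 44 \left(-142 + 44\right) = -19707 - 2 \cdot 44 \left(-98\right) = -19707 - -8624 = -19707 + 8624 = -11083$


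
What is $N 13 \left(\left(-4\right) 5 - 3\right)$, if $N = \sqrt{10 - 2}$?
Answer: $- 598 \sqrt{2} \approx -845.7$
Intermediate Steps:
$N = 2 \sqrt{2}$ ($N = \sqrt{8} = 2 \sqrt{2} \approx 2.8284$)
$N 13 \left(\left(-4\right) 5 - 3\right) = 2 \sqrt{2} \cdot 13 \left(\left(-4\right) 5 - 3\right) = 26 \sqrt{2} \left(-20 - 3\right) = 26 \sqrt{2} \left(-23\right) = - 598 \sqrt{2}$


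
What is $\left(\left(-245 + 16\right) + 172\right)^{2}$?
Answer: $3249$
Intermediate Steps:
$\left(\left(-245 + 16\right) + 172\right)^{2} = \left(-229 + 172\right)^{2} = \left(-57\right)^{2} = 3249$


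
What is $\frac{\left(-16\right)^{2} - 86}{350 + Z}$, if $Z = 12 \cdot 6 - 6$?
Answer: $\frac{85}{208} \approx 0.40865$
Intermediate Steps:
$Z = 66$ ($Z = 72 - 6 = 66$)
$\frac{\left(-16\right)^{2} - 86}{350 + Z} = \frac{\left(-16\right)^{2} - 86}{350 + 66} = \frac{256 - 86}{416} = 170 \cdot \frac{1}{416} = \frac{85}{208}$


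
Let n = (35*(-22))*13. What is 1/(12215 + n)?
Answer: 1/2205 ≈ 0.00045351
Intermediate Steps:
n = -10010 (n = -770*13 = -10010)
1/(12215 + n) = 1/(12215 - 10010) = 1/2205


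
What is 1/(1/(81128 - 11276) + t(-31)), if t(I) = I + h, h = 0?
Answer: -69852/2165411 ≈ -0.032258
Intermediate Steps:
t(I) = I (t(I) = I + 0 = I)
1/(1/(81128 - 11276) + t(-31)) = 1/(1/(81128 - 11276) - 31) = 1/(1/69852 - 31) = 1/(-2165411/69852) = -69852/2165411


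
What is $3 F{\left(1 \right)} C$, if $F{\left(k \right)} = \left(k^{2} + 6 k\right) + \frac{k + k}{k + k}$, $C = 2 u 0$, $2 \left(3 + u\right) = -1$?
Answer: $0$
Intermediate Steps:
$u = - \frac{7}{2}$ ($u = -3 + \frac{1}{2} \left(-1\right) = -3 - \frac{1}{2} = - \frac{7}{2} \approx -3.5$)
$C = 0$ ($C = 2 \left(- \frac{7}{2}\right) 0 = \left(-7\right) 0 = 0$)
$F{\left(k \right)} = 1 + k^{2} + 6 k$ ($F{\left(k \right)} = \left(k^{2} + 6 k\right) + \frac{2 k}{2 k} = \left(k^{2} + 6 k\right) + 2 k \frac{1}{2 k} = \left(k^{2} + 6 k\right) + 1 = 1 + k^{2} + 6 k$)
$3 F{\left(1 \right)} C = 3 \left(1 + 1^{2} + 6 \cdot 1\right) 0 = 3 \left(1 + 1 + 6\right) 0 = 3 \cdot 8 \cdot 0 = 24 \cdot 0 = 0$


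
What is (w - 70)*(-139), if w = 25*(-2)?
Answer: 16680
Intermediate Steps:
w = -50
(w - 70)*(-139) = (-50 - 70)*(-139) = -120*(-139) = 16680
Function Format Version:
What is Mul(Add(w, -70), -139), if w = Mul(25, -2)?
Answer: 16680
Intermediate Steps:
w = -50
Mul(Add(w, -70), -139) = Mul(Add(-50, -70), -139) = Mul(-120, -139) = 16680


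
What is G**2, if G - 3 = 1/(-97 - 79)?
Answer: 277729/30976 ≈ 8.9659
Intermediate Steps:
G = 527/176 (G = 3 + 1/(-97 - 79) = 3 + 1/(-176) = 3 - 1/176 = 527/176 ≈ 2.9943)
G**2 = (527/176)**2 = 277729/30976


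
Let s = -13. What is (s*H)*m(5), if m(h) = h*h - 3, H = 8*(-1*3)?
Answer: 6864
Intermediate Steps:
H = -24 (H = 8*(-3) = -24)
m(h) = -3 + h² (m(h) = h² - 3 = -3 + h²)
(s*H)*m(5) = (-13*(-24))*(-3 + 5²) = 312*(-3 + 25) = 312*22 = 6864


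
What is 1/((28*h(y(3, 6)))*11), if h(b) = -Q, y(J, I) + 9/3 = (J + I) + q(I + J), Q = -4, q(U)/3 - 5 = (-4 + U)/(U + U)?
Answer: 1/1232 ≈ 0.00081169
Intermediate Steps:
q(U) = 15 + 3*(-4 + U)/(2*U) (q(U) = 15 + 3*((-4 + U)/(U + U)) = 15 + 3*((-4 + U)/((2*U))) = 15 + 3*((-4 + U)*(1/(2*U))) = 15 + 3*((-4 + U)/(2*U)) = 15 + 3*(-4 + U)/(2*U))
y(J, I) = 27/2 + I + J - 6/(I + J) (y(J, I) = -3 + ((J + I) + (33/2 - 6/(I + J))) = -3 + ((I + J) + (33/2 - 6/(I + J))) = -3 + (33/2 + I + J - 6/(I + J)) = 27/2 + I + J - 6/(I + J))
h(b) = 4 (h(b) = -1*(-4) = 4)
1/((28*h(y(3, 6)))*11) = 1/((28*4)*11) = 1/(112*11) = 1/1232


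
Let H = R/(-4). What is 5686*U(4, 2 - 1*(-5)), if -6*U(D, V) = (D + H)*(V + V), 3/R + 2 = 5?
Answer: -99505/2 ≈ -49753.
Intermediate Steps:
R = 1 (R = 3/(-2 + 5) = 3/3 = 3*(⅓) = 1)
H = -¼ (H = 1/(-4) = 1*(-¼) = -¼ ≈ -0.25000)
U(D, V) = -V*(-¼ + D)/3 (U(D, V) = -(D - ¼)*(V + V)/6 = -(-¼ + D)*2*V/6 = -V*(-¼ + D)/3)
5686*U(4, 2 - 1*(-5)) = 5686*((2 - 1*(-5))*(1 - 4*4)/12) = 5686*((2 + 5)*(1 - 16)/12) = 5686*((1/12)*7*(-15)) = 5686*(-35/4) = -99505/2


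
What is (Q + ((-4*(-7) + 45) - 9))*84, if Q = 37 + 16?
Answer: 9828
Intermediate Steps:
Q = 53
(Q + ((-4*(-7) + 45) - 9))*84 = (53 + ((-4*(-7) + 45) - 9))*84 = (53 + ((28 + 45) - 9))*84 = (53 + (73 - 9))*84 = (53 + 64)*84 = 117*84 = 9828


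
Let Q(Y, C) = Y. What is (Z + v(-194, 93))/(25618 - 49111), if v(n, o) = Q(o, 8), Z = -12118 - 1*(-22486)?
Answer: -3487/7831 ≈ -0.44528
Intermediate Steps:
Z = 10368 (Z = -12118 + 22486 = 10368)
v(n, o) = o
(Z + v(-194, 93))/(25618 - 49111) = (10368 + 93)/(25618 - 49111) = 10461/(-23493) = 10461*(-1/23493) = -3487/7831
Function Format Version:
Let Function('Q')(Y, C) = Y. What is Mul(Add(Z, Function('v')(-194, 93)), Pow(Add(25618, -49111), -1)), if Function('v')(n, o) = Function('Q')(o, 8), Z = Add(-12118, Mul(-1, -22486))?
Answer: Rational(-3487, 7831) ≈ -0.44528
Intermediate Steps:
Z = 10368 (Z = Add(-12118, 22486) = 10368)
Function('v')(n, o) = o
Mul(Add(Z, Function('v')(-194, 93)), Pow(Add(25618, -49111), -1)) = Mul(Add(10368, 93), Pow(Add(25618, -49111), -1)) = Mul(10461, Pow(-23493, -1)) = Mul(10461, Rational(-1, 23493)) = Rational(-3487, 7831)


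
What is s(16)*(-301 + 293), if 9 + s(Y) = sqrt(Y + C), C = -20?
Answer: 72 - 16*I ≈ 72.0 - 16.0*I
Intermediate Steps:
s(Y) = -9 + sqrt(-20 + Y) (s(Y) = -9 + sqrt(Y - 20) = -9 + sqrt(-20 + Y))
s(16)*(-301 + 293) = (-9 + sqrt(-20 + 16))*(-301 + 293) = (-9 + sqrt(-4))*(-8) = (-9 + 2*I)*(-8) = 72 - 16*I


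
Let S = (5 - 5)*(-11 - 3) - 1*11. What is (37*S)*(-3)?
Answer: 1221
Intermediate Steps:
S = -11 (S = 0*(-14) - 11 = 0 - 11 = -11)
(37*S)*(-3) = (37*(-11))*(-3) = -407*(-3) = 1221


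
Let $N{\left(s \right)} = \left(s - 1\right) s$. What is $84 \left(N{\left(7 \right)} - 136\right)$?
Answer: $-7896$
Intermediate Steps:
$N{\left(s \right)} = s \left(-1 + s\right)$ ($N{\left(s \right)} = \left(-1 + s\right) s = s \left(-1 + s\right)$)
$84 \left(N{\left(7 \right)} - 136\right) = 84 \left(7 \left(-1 + 7\right) - 136\right) = 84 \left(7 \cdot 6 - 136\right) = 84 \left(42 - 136\right) = 84 \left(-94\right) = -7896$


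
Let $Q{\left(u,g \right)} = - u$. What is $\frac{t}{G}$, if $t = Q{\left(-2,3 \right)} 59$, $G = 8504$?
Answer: $\frac{59}{4252} \approx 0.013876$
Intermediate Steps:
$t = 118$ ($t = \left(-1\right) \left(-2\right) 59 = 2 \cdot 59 = 118$)
$\frac{t}{G} = \frac{118}{8504} = 118 \cdot \frac{1}{8504} = \frac{59}{4252}$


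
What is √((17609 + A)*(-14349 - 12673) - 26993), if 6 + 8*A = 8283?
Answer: 61*I*√541591/2 ≈ 22446.0*I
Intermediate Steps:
A = 8277/8 (A = -¾ + (⅛)*8283 = -¾ + 8283/8 = 8277/8 ≈ 1034.6)
√((17609 + A)*(-14349 - 12673) - 26993) = √((17609 + 8277/8)*(-14349 - 12673) - 26993) = √((149149/8)*(-27022) - 26993) = √(-2015152139/4 - 26993) = √(-2015260111/4) = 61*I*√541591/2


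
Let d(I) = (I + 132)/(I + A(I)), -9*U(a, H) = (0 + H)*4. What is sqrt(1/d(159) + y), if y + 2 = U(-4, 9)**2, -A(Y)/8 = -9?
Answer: sqrt(139195)/97 ≈ 3.8463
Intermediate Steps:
A(Y) = 72 (A(Y) = -8*(-9) = 72)
U(a, H) = -4*H/9 (U(a, H) = -(0 + H)*4/9 = -H*4/9 = -4*H/9)
d(I) = (132 + I)/(72 + I) (d(I) = (I + 132)/(I + 72) = (132 + I)/(72 + I))
y = 14 (y = -2 + (-4/9*9)**2 = -2 + (-4)**2 = -2 + 16 = 14)
sqrt(1/d(159) + y) = sqrt(1/((132 + 159)/(72 + 159)) + 14) = sqrt(1/(291/231) + 14) = sqrt(1/((1/231)*291) + 14) = sqrt(1/(97/77) + 14) = sqrt(77/97 + 14) = sqrt(1435/97) = sqrt(139195)/97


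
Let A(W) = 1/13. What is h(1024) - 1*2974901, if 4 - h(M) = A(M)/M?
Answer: -39601828865/13312 ≈ -2.9749e+6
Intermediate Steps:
A(W) = 1/13
h(M) = 4 - 1/(13*M)
h(1024) - 1*2974901 = (4 - 1/13/1024) - 1*2974901 = (4 - 1/13*1/1024) - 2974901 = (4 - 1/13312) - 2974901 = 53247/13312 - 2974901 = -39601828865/13312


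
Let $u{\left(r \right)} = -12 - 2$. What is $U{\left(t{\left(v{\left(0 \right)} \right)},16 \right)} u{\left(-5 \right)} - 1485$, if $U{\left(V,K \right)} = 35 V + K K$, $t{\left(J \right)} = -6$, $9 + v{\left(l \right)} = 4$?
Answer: $-2129$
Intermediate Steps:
$v{\left(l \right)} = -5$ ($v{\left(l \right)} = -9 + 4 = -5$)
$u{\left(r \right)} = -14$ ($u{\left(r \right)} = -12 - 2 = -14$)
$U{\left(V,K \right)} = K^{2} + 35 V$ ($U{\left(V,K \right)} = 35 V + K^{2} = K^{2} + 35 V$)
$U{\left(t{\left(v{\left(0 \right)} \right)},16 \right)} u{\left(-5 \right)} - 1485 = \left(16^{2} + 35 \left(-6\right)\right) \left(-14\right) - 1485 = \left(256 - 210\right) \left(-14\right) - 1485 = 46 \left(-14\right) - 1485 = -644 - 1485 = -2129$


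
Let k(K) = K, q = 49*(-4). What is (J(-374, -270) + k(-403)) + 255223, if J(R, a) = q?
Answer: 254624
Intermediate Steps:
q = -196
J(R, a) = -196
(J(-374, -270) + k(-403)) + 255223 = (-196 - 403) + 255223 = -599 + 255223 = 254624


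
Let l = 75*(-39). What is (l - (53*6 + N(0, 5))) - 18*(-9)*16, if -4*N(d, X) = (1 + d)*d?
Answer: -651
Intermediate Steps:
N(d, X) = -d*(1 + d)/4 (N(d, X) = -(1 + d)*d/4 = -d*(1 + d)/4)
l = -2925
(l - (53*6 + N(0, 5))) - 18*(-9)*16 = (-2925 - (53*6 - ¼*0*(1 + 0))) - 18*(-9)*16 = (-2925 - (318 - ¼*0*1)) - (-162)*16 = (-2925 - (318 + 0)) - 1*(-2592) = (-2925 - 1*318) + 2592 = (-2925 - 318) + 2592 = -3243 + 2592 = -651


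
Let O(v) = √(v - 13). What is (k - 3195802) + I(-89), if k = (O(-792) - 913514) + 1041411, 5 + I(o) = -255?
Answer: -3068165 + I*√805 ≈ -3.0682e+6 + 28.373*I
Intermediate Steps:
O(v) = √(-13 + v)
I(o) = -260 (I(o) = -5 - 255 = -260)
k = 127897 + I*√805 (k = (√(-13 - 792) - 913514) + 1041411 = (√(-805) - 913514) + 1041411 = (I*√805 - 913514) + 1041411 = (-913514 + I*√805) + 1041411 = 127897 + I*√805 ≈ 1.279e+5 + 28.373*I)
(k - 3195802) + I(-89) = ((127897 + I*√805) - 3195802) - 260 = (-3067905 + I*√805) - 260 = -3068165 + I*√805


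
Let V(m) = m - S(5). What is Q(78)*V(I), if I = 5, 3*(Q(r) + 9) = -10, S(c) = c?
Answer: 0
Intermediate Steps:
Q(r) = -37/3 (Q(r) = -9 + (⅓)*(-10) = -9 - 10/3 = -37/3)
V(m) = -5 + m (V(m) = m - 1*5 = m - 5 = -5 + m)
Q(78)*V(I) = -37*(-5 + 5)/3 = -37/3*0 = 0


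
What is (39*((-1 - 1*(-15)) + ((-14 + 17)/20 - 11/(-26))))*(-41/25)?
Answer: -466047/500 ≈ -932.09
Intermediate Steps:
(39*((-1 - 1*(-15)) + ((-14 + 17)/20 - 11/(-26))))*(-41/25) = (39*((-1 + 15) + (3*(1/20) - 11*(-1/26))))*(-41*1/25) = (39*(14 + (3/20 + 11/26)))*(-41/25) = (39*(14 + 149/260))*(-41/25) = (39*(3789/260))*(-41/25) = (11367/20)*(-41/25) = -466047/500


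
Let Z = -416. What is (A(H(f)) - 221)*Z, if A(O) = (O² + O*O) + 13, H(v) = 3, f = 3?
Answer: 79040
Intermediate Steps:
A(O) = 13 + 2*O² (A(O) = (O² + O²) + 13 = 2*O² + 13 = 13 + 2*O²)
(A(H(f)) - 221)*Z = ((13 + 2*3²) - 221)*(-416) = ((13 + 2*9) - 221)*(-416) = ((13 + 18) - 221)*(-416) = (31 - 221)*(-416) = -190*(-416) = 79040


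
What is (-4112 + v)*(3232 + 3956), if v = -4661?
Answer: -63060324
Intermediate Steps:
(-4112 + v)*(3232 + 3956) = (-4112 - 4661)*(3232 + 3956) = -8773*7188 = -63060324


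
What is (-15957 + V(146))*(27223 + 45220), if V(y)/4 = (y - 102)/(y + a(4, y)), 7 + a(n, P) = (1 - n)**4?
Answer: -5779574983/5 ≈ -1.1559e+9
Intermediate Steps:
a(n, P) = -7 + (1 - n)**4
V(y) = 4*(-102 + y)/(74 + y) (V(y) = 4*((y - 102)/(y + (-7 + (-1 + 4)**4))) = 4*((-102 + y)/(y + (-7 + 3**4))) = 4*((-102 + y)/(y + (-7 + 81))) = 4*((-102 + y)/(y + 74)) = 4*((-102 + y)/(74 + y)) = 4*(-102 + y)/(74 + y))
(-15957 + V(146))*(27223 + 45220) = (-15957 + 4*(-102 + 146)/(74 + 146))*(27223 + 45220) = (-15957 + 4*44/220)*72443 = (-15957 + 4*(1/220)*44)*72443 = (-15957 + 4/5)*72443 = -79781/5*72443 = -5779574983/5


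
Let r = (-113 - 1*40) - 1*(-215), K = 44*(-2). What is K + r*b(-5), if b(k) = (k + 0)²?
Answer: 1462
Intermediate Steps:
K = -88
b(k) = k²
r = 62 (r = (-113 - 40) + 215 = -153 + 215 = 62)
K + r*b(-5) = -88 + 62*(-5)² = -88 + 62*25 = -88 + 1550 = 1462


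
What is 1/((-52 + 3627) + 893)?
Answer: 1/4468 ≈ 0.00022381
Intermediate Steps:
1/((-52 + 3627) + 893) = 1/(3575 + 893) = 1/4468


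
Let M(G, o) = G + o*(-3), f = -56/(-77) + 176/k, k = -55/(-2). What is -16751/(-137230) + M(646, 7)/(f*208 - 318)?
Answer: 1447528949/2197258145 ≈ 0.65879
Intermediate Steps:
k = 55/2 (k = -55*(-½) = 55/2 ≈ 27.500)
f = 392/55 (f = -56/(-77) + 176/(55/2) = -56*(-1/77) + 176*(2/55) = 8/11 + 32/5 = 392/55 ≈ 7.1273)
M(G, o) = G - 3*o
-16751/(-137230) + M(646, 7)/(f*208 - 318) = -16751/(-137230) + (646 - 3*7)/((392/55)*208 - 318) = -16751*(-1/137230) + (646 - 21)/(81536/55 - 318) = 16751/137230 + 625/(64046/55) = 16751/137230 + 625*(55/64046) = 16751/137230 + 34375/64046 = 1447528949/2197258145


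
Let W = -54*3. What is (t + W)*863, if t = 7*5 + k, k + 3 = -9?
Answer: -119957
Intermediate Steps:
k = -12 (k = -3 - 9 = -12)
t = 23 (t = 7*5 - 12 = 35 - 12 = 23)
W = -162
(t + W)*863 = (23 - 162)*863 = -139*863 = -119957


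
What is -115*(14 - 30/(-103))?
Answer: -169280/103 ≈ -1643.5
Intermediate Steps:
-115*(14 - 30/(-103)) = -115*(14 - 30*(-1/103)) = -115*(14 + 30/103) = -115*1472/103 = -169280/103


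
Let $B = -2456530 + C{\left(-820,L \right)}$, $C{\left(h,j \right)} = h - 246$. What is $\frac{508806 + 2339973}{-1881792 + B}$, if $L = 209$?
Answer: $- \frac{2848779}{4339388} \approx -0.65649$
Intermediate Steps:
$C{\left(h,j \right)} = -246 + h$
$B = -2457596$ ($B = -2456530 - 1066 = -2457596$)
$\frac{508806 + 2339973}{-1881792 + B} = \frac{508806 + 2339973}{-1881792 - 2457596} = \frac{2848779}{-4339388} = 2848779 \left(- \frac{1}{4339388}\right) = - \frac{2848779}{4339388}$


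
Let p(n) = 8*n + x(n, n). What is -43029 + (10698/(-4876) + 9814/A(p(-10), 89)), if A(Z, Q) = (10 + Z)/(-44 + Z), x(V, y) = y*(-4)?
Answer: -189578807/12190 ≈ -15552.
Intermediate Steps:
x(V, y) = -4*y
p(n) = 4*n (p(n) = 8*n - 4*n = 4*n)
A(Z, Q) = (10 + Z)/(-44 + Z)
-43029 + (10698/(-4876) + 9814/A(p(-10), 89)) = -43029 + (10698/(-4876) + 9814/(((10 + 4*(-10))/(-44 + 4*(-10))))) = -43029 + (10698*(-1/4876) + 9814/(((10 - 40)/(-44 - 40)))) = -43029 + (-5349/2438 + 9814/((-30/(-84)))) = -43029 + (-5349/2438 + 9814/((-1/84*(-30)))) = -43029 + (-5349/2438 + 9814/(5/14)) = -43029 + (-5349/2438 + 9814*(14/5)) = -43029 + (-5349/2438 + 137396/5) = -43029 + 334944703/12190 = -189578807/12190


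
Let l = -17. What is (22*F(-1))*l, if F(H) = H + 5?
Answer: -1496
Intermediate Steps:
F(H) = 5 + H
(22*F(-1))*l = (22*(5 - 1))*(-17) = (22*4)*(-17) = 88*(-17) = -1496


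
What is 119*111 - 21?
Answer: 13188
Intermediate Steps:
119*111 - 21 = 13209 - 21 = 13188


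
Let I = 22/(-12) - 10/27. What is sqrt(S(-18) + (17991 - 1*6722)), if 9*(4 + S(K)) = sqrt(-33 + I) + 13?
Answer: sqrt(3650328 + 2*I*sqrt(11406))/18 ≈ 106.14 + 0.0031055*I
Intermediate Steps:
I = -119/54 (I = 22*(-1/12) - 10*1/27 = -11/6 - 10/27 = -119/54 ≈ -2.2037)
S(K) = -23/9 + I*sqrt(11406)/162 (S(K) = -4 + (sqrt(-33 - 119/54) + 13)/9 = -4 + (sqrt(-1901/54) + 13)/9 = -4 + (I*sqrt(11406)/18 + 13)/9 = -4 + (13 + I*sqrt(11406)/18)/9 = -4 + (13/9 + I*sqrt(11406)/162) = -23/9 + I*sqrt(11406)/162)
sqrt(S(-18) + (17991 - 1*6722)) = sqrt((-23/9 + I*sqrt(11406)/162) + (17991 - 1*6722)) = sqrt((-23/9 + I*sqrt(11406)/162) + (17991 - 6722)) = sqrt((-23/9 + I*sqrt(11406)/162) + 11269) = sqrt(101398/9 + I*sqrt(11406)/162)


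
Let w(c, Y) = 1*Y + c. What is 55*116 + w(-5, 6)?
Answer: 6381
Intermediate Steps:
w(c, Y) = Y + c
55*116 + w(-5, 6) = 55*116 + (6 - 5) = 6380 + 1 = 6381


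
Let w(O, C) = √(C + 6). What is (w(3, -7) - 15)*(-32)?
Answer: 480 - 32*I ≈ 480.0 - 32.0*I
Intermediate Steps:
w(O, C) = √(6 + C)
(w(3, -7) - 15)*(-32) = (√(6 - 7) - 15)*(-32) = (√(-1) - 15)*(-32) = (I - 15)*(-32) = (-15 + I)*(-32) = 480 - 32*I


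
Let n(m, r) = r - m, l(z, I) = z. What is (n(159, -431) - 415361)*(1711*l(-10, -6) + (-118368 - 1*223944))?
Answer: 149501940322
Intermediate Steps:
(n(159, -431) - 415361)*(1711*l(-10, -6) + (-118368 - 1*223944)) = ((-431 - 1*159) - 415361)*(1711*(-10) + (-118368 - 1*223944)) = ((-431 - 159) - 415361)*(-17110 + (-118368 - 223944)) = (-590 - 415361)*(-17110 - 342312) = -415951*(-359422) = 149501940322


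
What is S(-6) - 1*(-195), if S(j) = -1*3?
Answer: 192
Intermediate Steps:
S(j) = -3
S(-6) - 1*(-195) = -3 - 1*(-195) = -3 + 195 = 192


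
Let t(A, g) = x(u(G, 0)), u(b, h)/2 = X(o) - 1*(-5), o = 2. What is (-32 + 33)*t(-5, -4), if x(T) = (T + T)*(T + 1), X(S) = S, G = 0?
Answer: 420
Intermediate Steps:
u(b, h) = 14 (u(b, h) = 2*(2 - 1*(-5)) = 2*(2 + 5) = 2*7 = 14)
x(T) = 2*T*(1 + T) (x(T) = (2*T)*(1 + T) = 2*T*(1 + T))
t(A, g) = 420 (t(A, g) = 2*14*(1 + 14) = 2*14*15 = 420)
(-32 + 33)*t(-5, -4) = (-32 + 33)*420 = 1*420 = 420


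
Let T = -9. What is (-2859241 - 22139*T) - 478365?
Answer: -3138355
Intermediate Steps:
(-2859241 - 22139*T) - 478365 = (-2859241 - 22139*(-9)) - 478365 = (-2859241 + 199251) - 478365 = -2659990 - 478365 = -3138355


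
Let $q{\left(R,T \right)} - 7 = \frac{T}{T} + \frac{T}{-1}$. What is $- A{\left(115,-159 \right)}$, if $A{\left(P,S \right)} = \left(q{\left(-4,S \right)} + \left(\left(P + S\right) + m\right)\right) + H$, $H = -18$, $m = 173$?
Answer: $-278$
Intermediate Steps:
$q{\left(R,T \right)} = 8 - T$ ($q{\left(R,T \right)} = 7 + \left(\frac{T}{T} + \frac{T}{-1}\right) = 7 + \left(1 + T \left(-1\right)\right) = 7 - \left(-1 + T\right) = 8 - T$)
$A{\left(P,S \right)} = 163 + P$ ($A{\left(P,S \right)} = \left(\left(8 - S\right) + \left(\left(P + S\right) + 173\right)\right) - 18 = \left(\left(8 - S\right) + \left(173 + P + S\right)\right) - 18 = \left(181 + P\right) - 18 = 163 + P$)
$- A{\left(115,-159 \right)} = - (163 + 115) = \left(-1\right) 278 = -278$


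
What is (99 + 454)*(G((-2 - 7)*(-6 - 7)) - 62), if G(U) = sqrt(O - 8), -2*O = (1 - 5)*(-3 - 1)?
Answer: -34286 + 2212*I ≈ -34286.0 + 2212.0*I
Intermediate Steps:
O = -8 (O = -(1 - 5)*(-3 - 1)/2 = -(-2)*(-4) = -1/2*16 = -8)
G(U) = 4*I (G(U) = sqrt(-8 - 8) = sqrt(-16) = 4*I)
(99 + 454)*(G((-2 - 7)*(-6 - 7)) - 62) = (99 + 454)*(4*I - 62) = 553*(-62 + 4*I) = -34286 + 2212*I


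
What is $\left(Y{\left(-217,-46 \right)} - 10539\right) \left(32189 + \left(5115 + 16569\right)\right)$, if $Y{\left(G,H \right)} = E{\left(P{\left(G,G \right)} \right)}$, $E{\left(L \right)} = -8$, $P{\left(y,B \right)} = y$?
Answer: $-568198531$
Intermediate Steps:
$Y{\left(G,H \right)} = -8$
$\left(Y{\left(-217,-46 \right)} - 10539\right) \left(32189 + \left(5115 + 16569\right)\right) = \left(-8 - 10539\right) \left(32189 + \left(5115 + 16569\right)\right) = - 10547 \left(32189 + 21684\right) = \left(-10547\right) 53873 = -568198531$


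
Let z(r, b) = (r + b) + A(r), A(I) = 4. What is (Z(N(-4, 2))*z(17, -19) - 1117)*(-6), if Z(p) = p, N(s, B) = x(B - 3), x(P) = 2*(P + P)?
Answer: 6750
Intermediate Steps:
z(r, b) = 4 + b + r (z(r, b) = (r + b) + 4 = (b + r) + 4 = 4 + b + r)
x(P) = 4*P (x(P) = 2*(2*P) = 4*P)
N(s, B) = -12 + 4*B (N(s, B) = 4*(B - 3) = 4*(-3 + B) = -12 + 4*B)
(Z(N(-4, 2))*z(17, -19) - 1117)*(-6) = ((-12 + 4*2)*(4 - 19 + 17) - 1117)*(-6) = ((-12 + 8)*2 - 1117)*(-6) = (-4*2 - 1117)*(-6) = (-8 - 1117)*(-6) = -1125*(-6) = 6750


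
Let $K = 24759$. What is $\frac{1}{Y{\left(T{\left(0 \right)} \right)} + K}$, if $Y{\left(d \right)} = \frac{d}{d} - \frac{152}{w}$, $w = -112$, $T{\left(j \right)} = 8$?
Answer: $\frac{14}{346659} \approx 4.0386 \cdot 10^{-5}$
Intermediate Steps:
$Y{\left(d \right)} = \frac{33}{14}$ ($Y{\left(d \right)} = \frac{d}{d} - \frac{152}{-112} = 1 - - \frac{19}{14} = 1 + \frac{19}{14} = \frac{33}{14}$)
$\frac{1}{Y{\left(T{\left(0 \right)} \right)} + K} = \frac{1}{\frac{33}{14} + 24759} = \frac{1}{\frac{346659}{14}} = \frac{14}{346659}$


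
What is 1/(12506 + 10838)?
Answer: 1/23344 ≈ 4.2838e-5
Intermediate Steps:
1/(12506 + 10838) = 1/23344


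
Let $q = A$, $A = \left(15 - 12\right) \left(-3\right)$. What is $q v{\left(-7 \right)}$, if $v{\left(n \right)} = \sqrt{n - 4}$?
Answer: $- 9 i \sqrt{11} \approx - 29.85 i$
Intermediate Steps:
$v{\left(n \right)} = \sqrt{-4 + n}$
$A = -9$ ($A = 3 \left(-3\right) = -9$)
$q = -9$
$q v{\left(-7 \right)} = - 9 \sqrt{-4 - 7} = - 9 \sqrt{-11} = - 9 i \sqrt{11}$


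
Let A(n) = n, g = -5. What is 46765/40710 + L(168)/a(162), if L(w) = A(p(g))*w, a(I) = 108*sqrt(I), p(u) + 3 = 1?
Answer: 9353/8142 - 14*sqrt(2)/81 ≈ 0.90430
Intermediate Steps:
p(u) = -2 (p(u) = -3 + 1 = -2)
L(w) = -2*w
46765/40710 + L(168)/a(162) = 46765/40710 + (-2*168)/((108*sqrt(162))) = 46765*(1/40710) - 336*sqrt(2)/1944 = 9353/8142 - 336*sqrt(2)/1944 = 9353/8142 - 14*sqrt(2)/81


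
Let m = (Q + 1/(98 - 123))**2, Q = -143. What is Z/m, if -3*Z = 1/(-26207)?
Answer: 625/1005387736896 ≈ 6.2165e-10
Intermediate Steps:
Z = 1/78621 (Z = -1/3/(-26207) = -1/3*(-1/26207) = 1/78621 ≈ 1.2719e-5)
m = 12787776/625 (m = (-143 + 1/(98 - 123))**2 = (-143 + 1/(-25))**2 = (-143 - 1/25)**2 = (-3576/25)**2 = 12787776/625 ≈ 20460.)
Z/m = 1/(78621*(12787776/625)) = (1/78621)*(625/12787776) = 625/1005387736896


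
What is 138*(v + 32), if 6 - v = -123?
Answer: 22218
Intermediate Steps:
v = 129 (v = 6 - 1*(-123) = 6 + 123 = 129)
138*(v + 32) = 138*(129 + 32) = 138*161 = 22218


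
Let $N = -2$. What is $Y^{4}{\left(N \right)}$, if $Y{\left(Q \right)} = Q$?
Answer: $16$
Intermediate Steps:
$Y^{4}{\left(N \right)} = \left(-2\right)^{4} = 16$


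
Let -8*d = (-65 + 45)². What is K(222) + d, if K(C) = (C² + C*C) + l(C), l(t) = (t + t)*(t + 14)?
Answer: 203302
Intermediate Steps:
l(t) = 2*t*(14 + t) (l(t) = (2*t)*(14 + t) = 2*t*(14 + t))
d = -50 (d = -(-65 + 45)²/8 = -⅛*(-20)² = -⅛*400 = -50)
K(C) = 2*C² + 2*C*(14 + C) (K(C) = (C² + C*C) + 2*C*(14 + C) = (C² + C²) + 2*C*(14 + C) = 2*C² + 2*C*(14 + C))
K(222) + d = 4*222*(7 + 222) - 50 = 4*222*229 - 50 = 203352 - 50 = 203302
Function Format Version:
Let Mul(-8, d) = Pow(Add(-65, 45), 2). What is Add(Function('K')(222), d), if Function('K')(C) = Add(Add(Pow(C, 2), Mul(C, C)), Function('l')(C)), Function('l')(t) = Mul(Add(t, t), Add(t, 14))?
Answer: 203302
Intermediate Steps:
Function('l')(t) = Mul(2, t, Add(14, t)) (Function('l')(t) = Mul(Mul(2, t), Add(14, t)) = Mul(2, t, Add(14, t)))
d = -50 (d = Mul(Rational(-1, 8), Pow(Add(-65, 45), 2)) = Mul(Rational(-1, 8), Pow(-20, 2)) = Mul(Rational(-1, 8), 400) = -50)
Function('K')(C) = Add(Mul(2, Pow(C, 2)), Mul(2, C, Add(14, C))) (Function('K')(C) = Add(Add(Pow(C, 2), Mul(C, C)), Mul(2, C, Add(14, C))) = Add(Add(Pow(C, 2), Pow(C, 2)), Mul(2, C, Add(14, C))) = Add(Mul(2, Pow(C, 2)), Mul(2, C, Add(14, C))))
Add(Function('K')(222), d) = Add(Mul(4, 222, Add(7, 222)), -50) = Add(Mul(4, 222, 229), -50) = Add(203352, -50) = 203302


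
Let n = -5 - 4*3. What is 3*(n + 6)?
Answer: -33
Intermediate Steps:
n = -17 (n = -5 - 12 = -17)
3*(n + 6) = 3*(-17 + 6) = 3*(-11) = -33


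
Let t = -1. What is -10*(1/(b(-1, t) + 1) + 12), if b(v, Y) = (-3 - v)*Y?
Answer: -370/3 ≈ -123.33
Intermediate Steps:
b(v, Y) = Y*(-3 - v)
-10*(1/(b(-1, t) + 1) + 12) = -10*(1/(-1*(-1)*(3 - 1) + 1) + 12) = -10*(1/(-1*(-1)*2 + 1) + 12) = -10*(1/(2 + 1) + 12) = -10*(1/3 + 12) = -10*37/3 = -370/3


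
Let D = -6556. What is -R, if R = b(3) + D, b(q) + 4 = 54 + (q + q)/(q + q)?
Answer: 6505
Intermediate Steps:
b(q) = 51 (b(q) = -4 + (54 + (q + q)/(q + q)) = -4 + (54 + (2*q)/((2*q))) = -4 + (54 + (2*q)*(1/(2*q))) = -4 + (54 + 1) = -4 + 55 = 51)
R = -6505 (R = 51 - 6556 = -6505)
-R = -1*(-6505) = 6505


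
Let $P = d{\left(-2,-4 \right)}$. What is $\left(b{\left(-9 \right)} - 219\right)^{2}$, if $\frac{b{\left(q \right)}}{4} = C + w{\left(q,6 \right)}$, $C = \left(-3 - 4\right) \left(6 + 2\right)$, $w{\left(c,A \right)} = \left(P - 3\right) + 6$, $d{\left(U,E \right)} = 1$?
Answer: $182329$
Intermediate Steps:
$P = 1$
$w{\left(c,A \right)} = 4$ ($w{\left(c,A \right)} = \left(1 - 3\right) + 6 = -2 + 6 = 4$)
$C = -56$ ($C = \left(-7\right) 8 = -56$)
$b{\left(q \right)} = -208$ ($b{\left(q \right)} = 4 \left(-56 + 4\right) = 4 \left(-52\right) = -208$)
$\left(b{\left(-9 \right)} - 219\right)^{2} = \left(-208 - 219\right)^{2} = \left(-427\right)^{2} = 182329$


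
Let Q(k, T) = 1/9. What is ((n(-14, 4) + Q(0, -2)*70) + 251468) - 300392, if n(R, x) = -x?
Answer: -440282/9 ≈ -48920.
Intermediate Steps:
Q(k, T) = 1/9
((n(-14, 4) + Q(0, -2)*70) + 251468) - 300392 = ((-1*4 + (1/9)*70) + 251468) - 300392 = ((-4 + 70/9) + 251468) - 300392 = (34/9 + 251468) - 300392 = 2263246/9 - 300392 = -440282/9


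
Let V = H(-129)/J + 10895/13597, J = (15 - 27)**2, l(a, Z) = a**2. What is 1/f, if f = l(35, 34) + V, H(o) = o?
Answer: 652656/799441889 ≈ 0.00081639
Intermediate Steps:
J = 144 (J = (-12)**2 = 144)
V = -61711/652656 (V = -129/144 + 10895/13597 = -129*1/144 + 10895*(1/13597) = -43/48 + 10895/13597 = -61711/652656 ≈ -0.094554)
f = 799441889/652656 (f = 35**2 - 61711/652656 = 1225 - 61711/652656 = 799441889/652656 ≈ 1224.9)
1/f = 1/(799441889/652656) = 652656/799441889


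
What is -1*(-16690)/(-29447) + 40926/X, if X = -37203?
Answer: -608688664/365172247 ≈ -1.6669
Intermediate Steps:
-1*(-16690)/(-29447) + 40926/X = -1*(-16690)/(-29447) + 40926/(-37203) = 16690*(-1/29447) + 40926*(-1/37203) = -16690/29447 - 13642/12401 = -608688664/365172247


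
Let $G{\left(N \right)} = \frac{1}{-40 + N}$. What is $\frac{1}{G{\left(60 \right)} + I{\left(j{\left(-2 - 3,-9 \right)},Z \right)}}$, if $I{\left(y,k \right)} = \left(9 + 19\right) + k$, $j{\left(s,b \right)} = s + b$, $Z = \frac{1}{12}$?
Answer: $\frac{15}{422} \approx 0.035545$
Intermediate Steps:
$Z = \frac{1}{12} \approx 0.083333$
$j{\left(s,b \right)} = b + s$
$I{\left(y,k \right)} = 28 + k$
$\frac{1}{G{\left(60 \right)} + I{\left(j{\left(-2 - 3,-9 \right)},Z \right)}} = \frac{1}{\frac{1}{-40 + 60} + \left(28 + \frac{1}{12}\right)} = \frac{1}{\frac{1}{20} + \frac{337}{12}} = \frac{1}{\frac{422}{15}} = \frac{15}{422}$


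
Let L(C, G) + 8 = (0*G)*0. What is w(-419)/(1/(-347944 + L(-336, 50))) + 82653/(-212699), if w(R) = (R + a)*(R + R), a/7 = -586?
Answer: -280390510200490557/212699 ≈ -1.3183e+12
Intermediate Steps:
a = -4102 (a = 7*(-586) = -4102)
L(C, G) = -8 (L(C, G) = -8 + (0*G)*0 = -8 + 0*0 = -8 + 0 = -8)
w(R) = 2*R*(-4102 + R) (w(R) = (R - 4102)*(R + R) = (-4102 + R)*(2*R) = 2*R*(-4102 + R))
w(-419)/(1/(-347944 + L(-336, 50))) + 82653/(-212699) = (2*(-419)*(-4102 - 419))/(1/(-347944 - 8)) + 82653/(-212699) = (2*(-419)*(-4521))/(1/(-347952)) + 82653*(-1/212699) = 3788598/(-1/347952) - 82653/212699 = 3788598*(-347952) - 82653/212699 = -1318250251296 - 82653/212699 = -280390510200490557/212699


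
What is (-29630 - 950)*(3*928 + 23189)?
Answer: -794254340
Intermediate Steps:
(-29630 - 950)*(3*928 + 23189) = -30580*(2784 + 23189) = -30580*25973 = -794254340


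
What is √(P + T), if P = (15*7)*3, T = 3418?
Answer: √3733 ≈ 61.098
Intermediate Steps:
P = 315 (P = 105*3 = 315)
√(P + T) = √(315 + 3418) = √3733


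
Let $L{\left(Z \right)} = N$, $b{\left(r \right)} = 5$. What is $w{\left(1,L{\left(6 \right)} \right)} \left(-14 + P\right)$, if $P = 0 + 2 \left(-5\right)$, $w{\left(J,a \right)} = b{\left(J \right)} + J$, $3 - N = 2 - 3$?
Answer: $-144$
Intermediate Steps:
$N = 4$ ($N = 3 - \left(2 - 3\right) = 3 - -1 = 3 + 1 = 4$)
$L{\left(Z \right)} = 4$
$w{\left(J,a \right)} = 5 + J$
$P = -10$ ($P = 0 - 10 = -10$)
$w{\left(1,L{\left(6 \right)} \right)} \left(-14 + P\right) = \left(5 + 1\right) \left(-14 - 10\right) = 6 \left(-24\right) = -144$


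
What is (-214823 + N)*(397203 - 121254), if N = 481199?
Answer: 73506190824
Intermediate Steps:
(-214823 + N)*(397203 - 121254) = (-214823 + 481199)*(397203 - 121254) = 266376*275949 = 73506190824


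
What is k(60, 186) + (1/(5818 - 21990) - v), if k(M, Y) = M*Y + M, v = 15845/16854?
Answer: 1528949670583/136281444 ≈ 11219.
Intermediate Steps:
v = 15845/16854 (v = 15845*(1/16854) = 15845/16854 ≈ 0.94013)
k(M, Y) = M + M*Y
k(60, 186) + (1/(5818 - 21990) - v) = 60*(1 + 186) + (1/(5818 - 21990) - 1*15845/16854) = 60*187 + (1/(-16172) - 15845/16854) = 11220 + (-1/16172 - 15845/16854) = 11220 - 128131097/136281444 = 1528949670583/136281444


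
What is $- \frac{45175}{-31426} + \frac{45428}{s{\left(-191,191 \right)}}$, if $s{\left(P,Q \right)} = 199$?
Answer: $\frac{1436610153}{6253774} \approx 229.72$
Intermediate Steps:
$- \frac{45175}{-31426} + \frac{45428}{s{\left(-191,191 \right)}} = - \frac{45175}{-31426} + \frac{45428}{199} = \left(-45175\right) \left(- \frac{1}{31426}\right) + 45428 \cdot \frac{1}{199} = \frac{45175}{31426} + \frac{45428}{199} = \frac{1436610153}{6253774}$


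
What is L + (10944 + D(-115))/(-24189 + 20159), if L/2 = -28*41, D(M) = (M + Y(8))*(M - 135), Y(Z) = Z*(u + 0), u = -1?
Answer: -4647287/2015 ≈ -2306.3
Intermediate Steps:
Y(Z) = -Z (Y(Z) = Z*(-1 + 0) = Z*(-1) = -Z)
D(M) = (-135 + M)*(-8 + M) (D(M) = (M - 1*8)*(M - 135) = (M - 8)*(-135 + M) = (-8 + M)*(-135 + M) = (-135 + M)*(-8 + M))
L = -2296 (L = 2*(-28*41) = 2*(-1148) = -2296)
L + (10944 + D(-115))/(-24189 + 20159) = -2296 + (10944 + (1080 + (-115)² - 143*(-115)))/(-24189 + 20159) = -2296 + (10944 + (1080 + 13225 + 16445))/(-4030) = -2296 + (10944 + 30750)*(-1/4030) = -2296 + 41694*(-1/4030) = -2296 - 20847/2015 = -4647287/2015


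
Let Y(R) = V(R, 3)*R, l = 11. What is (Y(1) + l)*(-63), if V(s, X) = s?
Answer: -756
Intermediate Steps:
Y(R) = R**2 (Y(R) = R*R = R**2)
(Y(1) + l)*(-63) = (1**2 + 11)*(-63) = (1 + 11)*(-63) = 12*(-63) = -756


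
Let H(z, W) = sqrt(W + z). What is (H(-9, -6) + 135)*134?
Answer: 18090 + 134*I*sqrt(15) ≈ 18090.0 + 518.98*I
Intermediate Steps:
(H(-9, -6) + 135)*134 = (sqrt(-6 - 9) + 135)*134 = (sqrt(-15) + 135)*134 = (I*sqrt(15) + 135)*134 = (135 + I*sqrt(15))*134 = 18090 + 134*I*sqrt(15)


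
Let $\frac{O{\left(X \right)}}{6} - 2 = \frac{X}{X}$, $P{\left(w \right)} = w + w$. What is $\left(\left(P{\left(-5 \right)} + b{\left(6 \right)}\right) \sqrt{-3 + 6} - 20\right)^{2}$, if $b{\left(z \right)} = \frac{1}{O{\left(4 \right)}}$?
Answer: $\frac{75241}{108} + \frac{3580 \sqrt{3}}{9} \approx 1385.6$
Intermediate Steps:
$P{\left(w \right)} = 2 w$
$O{\left(X \right)} = 18$ ($O{\left(X \right)} = 12 + 6 \frac{X}{X} = 12 + 6 \cdot 1 = 12 + 6 = 18$)
$b{\left(z \right)} = \frac{1}{18}$
$\left(\left(P{\left(-5 \right)} + b{\left(6 \right)}\right) \sqrt{-3 + 6} - 20\right)^{2} = \left(\left(2 \left(-5\right) + \frac{1}{18}\right) \sqrt{-3 + 6} - 20\right)^{2} = \left(\left(-10 + \frac{1}{18}\right) \sqrt{3} - 20\right)^{2} = \left(- \frac{179 \sqrt{3}}{18} - 20\right)^{2} = \left(-20 - \frac{179 \sqrt{3}}{18}\right)^{2}$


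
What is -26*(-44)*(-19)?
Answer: -21736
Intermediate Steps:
-26*(-44)*(-19) = 1144*(-19) = -21736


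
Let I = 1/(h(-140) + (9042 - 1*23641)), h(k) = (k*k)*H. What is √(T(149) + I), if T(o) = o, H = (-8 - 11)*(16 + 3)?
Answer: 5*√299614693999614/7090199 ≈ 12.207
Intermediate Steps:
H = -361 (H = -19*19 = -361)
h(k) = -361*k² (h(k) = (k*k)*(-361) = k²*(-361) = -361*k²)
I = -1/7090199 (I = 1/(-361*(-140)² + (9042 - 1*23641)) = 1/(-361*19600 + (9042 - 23641)) = 1/(-7075600 - 14599) = 1/(-7090199) = -1/7090199 ≈ -1.4104e-7)
√(T(149) + I) = √(149 - 1/7090199) = √(1056439650/7090199) = 5*√299614693999614/7090199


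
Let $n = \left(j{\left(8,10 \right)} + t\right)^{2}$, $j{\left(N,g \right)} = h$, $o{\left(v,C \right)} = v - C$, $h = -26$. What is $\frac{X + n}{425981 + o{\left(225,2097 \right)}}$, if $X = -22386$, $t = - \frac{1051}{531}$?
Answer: $- \frac{6091248497}{119582197749} \approx -0.050938$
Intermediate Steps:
$j{\left(N,g \right)} = -26$
$t = - \frac{1051}{531}$ ($t = \left(-1051\right) \frac{1}{531} = - \frac{1051}{531} \approx -1.9793$)
$n = \frac{220730449}{281961}$ ($n = \left(-26 - \frac{1051}{531}\right)^{2} = \left(- \frac{14857}{531}\right)^{2} = \frac{220730449}{281961} \approx 782.84$)
$\frac{X + n}{425981 + o{\left(225,2097 \right)}} = \frac{-22386 + \frac{220730449}{281961}}{425981 + \left(225 - 2097\right)} = - \frac{6091248497}{281961 \left(425981 + \left(225 - 2097\right)\right)} = - \frac{6091248497}{281961 \left(425981 - 1872\right)} = - \frac{6091248497}{281961 \cdot 424109} = \left(- \frac{6091248497}{281961}\right) \frac{1}{424109} = - \frac{6091248497}{119582197749}$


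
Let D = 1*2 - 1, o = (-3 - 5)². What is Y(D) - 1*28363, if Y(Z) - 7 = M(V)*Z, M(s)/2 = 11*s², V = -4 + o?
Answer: 50844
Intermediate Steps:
o = 64 (o = (-8)² = 64)
V = 60 (V = -4 + 64 = 60)
D = 1 (D = 2 - 1 = 1)
M(s) = 22*s² (M(s) = 2*(11*s²) = 22*s²)
Y(Z) = 7 + 79200*Z (Y(Z) = 7 + (22*60²)*Z = 7 + (22*3600)*Z = 7 + 79200*Z)
Y(D) - 1*28363 = (7 + 79200*1) - 1*28363 = (7 + 79200) - 28363 = 79207 - 28363 = 50844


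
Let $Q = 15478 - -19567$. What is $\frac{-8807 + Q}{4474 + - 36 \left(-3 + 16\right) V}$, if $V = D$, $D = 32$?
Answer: $- \frac{13119}{5251} \approx -2.4984$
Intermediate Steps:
$V = 32$
$Q = 35045$ ($Q = 15478 + 19567 = 35045$)
$\frac{-8807 + Q}{4474 + - 36 \left(-3 + 16\right) V} = \frac{-8807 + 35045}{4474 + - 36 \left(-3 + 16\right) 32} = \frac{26238}{4474 + \left(-36\right) 13 \cdot 32} = \frac{26238}{4474 - 14976} = \frac{26238}{-10502} = 26238 \left(- \frac{1}{10502}\right) = - \frac{13119}{5251}$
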